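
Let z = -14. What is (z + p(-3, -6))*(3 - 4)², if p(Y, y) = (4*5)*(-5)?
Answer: -114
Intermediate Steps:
p(Y, y) = -100 (p(Y, y) = 20*(-5) = -100)
(z + p(-3, -6))*(3 - 4)² = (-14 - 100)*(3 - 4)² = -114*(-1)² = -114*1 = -114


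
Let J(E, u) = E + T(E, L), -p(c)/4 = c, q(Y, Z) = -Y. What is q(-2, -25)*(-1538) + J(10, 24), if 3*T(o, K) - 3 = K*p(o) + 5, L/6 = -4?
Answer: -8230/3 ≈ -2743.3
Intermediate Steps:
L = -24 (L = 6*(-4) = -24)
p(c) = -4*c
T(o, K) = 8/3 - 4*K*o/3 (T(o, K) = 1 + (K*(-4*o) + 5)/3 = 1 + (-4*K*o + 5)/3 = 1 + (5 - 4*K*o)/3 = 1 + (5/3 - 4*K*o/3) = 8/3 - 4*K*o/3)
J(E, u) = 8/3 + 33*E (J(E, u) = E + (8/3 - 4/3*(-24)*E) = E + (8/3 + 32*E) = 8/3 + 33*E)
q(-2, -25)*(-1538) + J(10, 24) = -1*(-2)*(-1538) + (8/3 + 33*10) = 2*(-1538) + (8/3 + 330) = -3076 + 998/3 = -8230/3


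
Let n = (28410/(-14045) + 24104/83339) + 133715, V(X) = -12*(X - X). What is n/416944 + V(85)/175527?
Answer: 31302175523403/97606278108944 ≈ 0.32070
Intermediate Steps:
V(X) = 0 (V(X) = -12*0 = 0)
n = 31302175523403/234099251 (n = (28410*(-1/14045) + 24104*(1/83339)) + 133715 = (-5682/2809 + 24104/83339) + 133715 = -405824062/234099251 + 133715 = 31302175523403/234099251 ≈ 1.3371e+5)
n/416944 + V(85)/175527 = (31302175523403/234099251)/416944 + 0/175527 = (31302175523403/234099251)*(1/416944) + 0*(1/175527) = 31302175523403/97606278108944 + 0 = 31302175523403/97606278108944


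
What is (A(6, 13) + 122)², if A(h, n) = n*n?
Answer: 84681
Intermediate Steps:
A(h, n) = n²
(A(6, 13) + 122)² = (13² + 122)² = (169 + 122)² = 291² = 84681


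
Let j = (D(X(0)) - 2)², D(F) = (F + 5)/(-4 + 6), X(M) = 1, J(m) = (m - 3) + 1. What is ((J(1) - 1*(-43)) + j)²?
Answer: 1849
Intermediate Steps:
J(m) = -2 + m (J(m) = (-3 + m) + 1 = -2 + m)
D(F) = 5/2 + F/2 (D(F) = (5 + F)/2 = (5 + F)*(½) = 5/2 + F/2)
j = 1 (j = ((5/2 + (½)*1) - 2)² = ((5/2 + ½) - 2)² = (3 - 2)² = 1² = 1)
((J(1) - 1*(-43)) + j)² = (((-2 + 1) - 1*(-43)) + 1)² = ((-1 + 43) + 1)² = (42 + 1)² = 43² = 1849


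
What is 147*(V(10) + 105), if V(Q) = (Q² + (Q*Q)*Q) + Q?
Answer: 178605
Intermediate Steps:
V(Q) = Q + Q² + Q³ (V(Q) = (Q² + Q²*Q) + Q = (Q² + Q³) + Q = Q + Q² + Q³)
147*(V(10) + 105) = 147*(10*(1 + 10 + 10²) + 105) = 147*(10*(1 + 10 + 100) + 105) = 147*(10*111 + 105) = 147*(1110 + 105) = 147*1215 = 178605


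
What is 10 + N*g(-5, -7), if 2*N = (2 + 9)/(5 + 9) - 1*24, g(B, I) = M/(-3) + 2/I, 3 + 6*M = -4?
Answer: 31055/3528 ≈ 8.8024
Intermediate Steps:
M = -7/6 (M = -½ + (⅙)*(-4) = -½ - ⅔ = -7/6 ≈ -1.1667)
g(B, I) = 7/18 + 2/I (g(B, I) = -7/6/(-3) + 2/I = -7/6*(-⅓) + 2/I = 7/18 + 2/I)
N = -325/28 (N = ((2 + 9)/(5 + 9) - 1*24)/2 = (11/14 - 24)/2 = (½)*(-325/14) = -325/28 ≈ -11.607)
10 + N*g(-5, -7) = 10 - 325*(7/18 + 2/(-7))/28 = 10 - 325*(7/18 + 2*(-⅐))/28 = 10 - 325*(7/18 - 2/7)/28 = 10 - 325/28*13/126 = 10 - 4225/3528 = 31055/3528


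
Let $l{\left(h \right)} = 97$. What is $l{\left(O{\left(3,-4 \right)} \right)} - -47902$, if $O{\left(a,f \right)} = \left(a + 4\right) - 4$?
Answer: $47999$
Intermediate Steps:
$O{\left(a,f \right)} = a$ ($O{\left(a,f \right)} = \left(4 + a\right) - 4 = a$)
$l{\left(O{\left(3,-4 \right)} \right)} - -47902 = 97 - -47902 = 97 + 47902 = 47999$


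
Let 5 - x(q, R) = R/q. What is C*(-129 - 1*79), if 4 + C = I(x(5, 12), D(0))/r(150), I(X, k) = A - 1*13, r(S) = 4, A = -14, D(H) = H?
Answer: 2236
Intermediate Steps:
x(q, R) = 5 - R/q
I(X, k) = -27 (I(X, k) = -14 - 1*13 = -14 - 13 = -27)
C = -43/4 (C = -4 - 27/4 = -43/4 ≈ -10.750)
C*(-129 - 1*79) = -43*(-129 - 1*79)/4 = -43*(-129 - 79)/4 = -43/4*(-208) = 2236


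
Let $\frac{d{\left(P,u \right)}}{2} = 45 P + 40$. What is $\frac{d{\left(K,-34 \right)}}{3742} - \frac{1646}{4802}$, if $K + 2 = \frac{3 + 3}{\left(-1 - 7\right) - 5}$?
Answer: $- \frac{22226749}{58399523} \approx -0.3806$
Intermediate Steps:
$K = - \frac{32}{13}$ ($K = -2 + \frac{3 + 3}{\left(-1 - 7\right) - 5} = -2 + \frac{6}{\left(-1 - 7\right) - 5} = -2 + \frac{6}{-8 - 5} = -2 + \frac{6}{-13} = -2 + 6 \left(- \frac{1}{13}\right) = -2 - \frac{6}{13} = - \frac{32}{13} \approx -2.4615$)
$d{\left(P,u \right)} = 80 + 90 P$ ($d{\left(P,u \right)} = 2 \left(45 P + 40\right) = 2 \left(40 + 45 P\right) = 80 + 90 P$)
$\frac{d{\left(K,-34 \right)}}{3742} - \frac{1646}{4802} = \frac{80 + 90 \left(- \frac{32}{13}\right)}{3742} - \frac{1646}{4802} = \left(80 - \frac{2880}{13}\right) \frac{1}{3742} - \frac{823}{2401} = \left(- \frac{1840}{13}\right) \frac{1}{3742} - \frac{823}{2401} = - \frac{920}{24323} - \frac{823}{2401} = - \frac{22226749}{58399523}$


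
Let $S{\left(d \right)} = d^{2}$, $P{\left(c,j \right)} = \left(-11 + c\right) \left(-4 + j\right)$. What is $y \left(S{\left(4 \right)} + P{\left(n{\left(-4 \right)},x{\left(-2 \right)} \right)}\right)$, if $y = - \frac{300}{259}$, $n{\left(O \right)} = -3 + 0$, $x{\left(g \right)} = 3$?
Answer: $- \frac{9000}{259} \approx -34.749$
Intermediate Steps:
$n{\left(O \right)} = -3$
$y = - \frac{300}{259}$ ($y = \left(-300\right) \frac{1}{259} = - \frac{300}{259} \approx -1.1583$)
$y \left(S{\left(4 \right)} + P{\left(n{\left(-4 \right)},x{\left(-2 \right)} \right)}\right) = - \frac{300 \left(4^{2} - -14\right)}{259} = - \frac{300 \left(16 + \left(44 - 33 + 12 - 9\right)\right)}{259} = - \frac{300 \left(16 + 14\right)}{259} = \left(- \frac{300}{259}\right) 30 = - \frac{9000}{259}$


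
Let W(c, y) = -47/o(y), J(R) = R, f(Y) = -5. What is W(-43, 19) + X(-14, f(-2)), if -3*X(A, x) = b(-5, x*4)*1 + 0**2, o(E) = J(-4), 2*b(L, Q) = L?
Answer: 151/12 ≈ 12.583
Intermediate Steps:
b(L, Q) = L/2
o(E) = -4
X(A, x) = 5/6 (X(A, x) = -(((1/2)*(-5))*1 + 0**2)/3 = -(-5/2*1 + 0)/3 = -(-5/2 + 0)/3 = -1/3*(-5/2) = 5/6)
W(c, y) = 47/4 (W(c, y) = -47/(-4) = -47*(-1/4) = 47/4)
W(-43, 19) + X(-14, f(-2)) = 47/4 + 5/6 = 151/12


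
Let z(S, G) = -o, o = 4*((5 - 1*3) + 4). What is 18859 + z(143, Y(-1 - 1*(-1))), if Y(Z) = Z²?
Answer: 18835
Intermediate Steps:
o = 24 (o = 4*((5 - 3) + 4) = 4*(2 + 4) = 4*6 = 24)
z(S, G) = -24 (z(S, G) = -1*24 = -24)
18859 + z(143, Y(-1 - 1*(-1))) = 18859 - 24 = 18835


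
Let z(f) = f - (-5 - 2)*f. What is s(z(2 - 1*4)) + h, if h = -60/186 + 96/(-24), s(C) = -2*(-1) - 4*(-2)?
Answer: 176/31 ≈ 5.6774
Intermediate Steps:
z(f) = 8*f (z(f) = f - (-7)*f = f + 7*f = 8*f)
s(C) = 10 (s(C) = 2 + 8 = 10)
h = -134/31 (h = -60*1/186 + 96*(-1/24) = -10/31 - 4 = -134/31 ≈ -4.3226)
s(z(2 - 1*4)) + h = 10 - 134/31 = 176/31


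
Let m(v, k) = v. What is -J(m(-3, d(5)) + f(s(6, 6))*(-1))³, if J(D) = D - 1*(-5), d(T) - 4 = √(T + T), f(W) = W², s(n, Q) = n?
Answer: 39304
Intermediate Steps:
d(T) = 4 + √2*√T (d(T) = 4 + √(T + T) = 4 + √(2*T) = 4 + √2*√T)
J(D) = 5 + D (J(D) = D + 5 = 5 + D)
-J(m(-3, d(5)) + f(s(6, 6))*(-1))³ = -(5 + (-3 + 6²*(-1)))³ = -(5 + (-3 + 36*(-1)))³ = -(5 + (-3 - 36))³ = -(5 - 39)³ = -1*(-34)³ = -1*(-39304) = 39304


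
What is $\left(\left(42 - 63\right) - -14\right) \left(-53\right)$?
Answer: $371$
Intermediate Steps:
$\left(\left(42 - 63\right) - -14\right) \left(-53\right) = \left(\left(42 - 63\right) + \left(-37 + 51\right)\right) \left(-53\right) = \left(-21 + 14\right) \left(-53\right) = \left(-7\right) \left(-53\right) = 371$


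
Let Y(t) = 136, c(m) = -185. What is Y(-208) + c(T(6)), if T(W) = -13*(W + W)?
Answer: -49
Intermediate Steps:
T(W) = -26*W
Y(-208) + c(T(6)) = 136 - 185 = -49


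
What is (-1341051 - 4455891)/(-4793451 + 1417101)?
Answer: 966157/562725 ≈ 1.7169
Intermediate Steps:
(-1341051 - 4455891)/(-4793451 + 1417101) = -5796942/(-3376350) = -5796942*(-1/3376350) = 966157/562725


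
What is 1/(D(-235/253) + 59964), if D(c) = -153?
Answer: 1/59811 ≈ 1.6719e-5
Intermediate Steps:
1/(D(-235/253) + 59964) = 1/(-153 + 59964) = 1/59811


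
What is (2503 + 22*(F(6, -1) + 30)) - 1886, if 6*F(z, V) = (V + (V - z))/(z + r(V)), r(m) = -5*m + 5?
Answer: 7651/6 ≈ 1275.2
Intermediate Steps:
r(m) = 5 - 5*m
F(z, V) = (-z + 2*V)/(6*(5 + z - 5*V)) (F(z, V) = ((V + (V - z))/(z + (5 - 5*V)))/6 = ((-z + 2*V)/(5 + z - 5*V))/6 = (-z + 2*V)/(6*(5 + z - 5*V)))
(2503 + 22*(F(6, -1) + 30)) - 1886 = (2503 + 22*((-1*6 + 2*(-1))/(6*(5 + 6 - 5*(-1))) + 30)) - 1886 = (2503 + 22*((-6 - 2)/(6*(5 + 6 + 5)) + 30)) - 1886 = (2503 + 22*((1/6)*(-8)/16 + 30)) - 1886 = (2503 + 22*((1/6)*(1/16)*(-8) + 30)) - 1886 = (2503 + 22*(-1/12 + 30)) - 1886 = (2503 + 22*(359/12)) - 1886 = (2503 + 3949/6) - 1886 = 18967/6 - 1886 = 7651/6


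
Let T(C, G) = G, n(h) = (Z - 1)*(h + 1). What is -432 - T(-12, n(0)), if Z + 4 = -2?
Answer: -425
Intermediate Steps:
Z = -6 (Z = -4 - 2 = -6)
n(h) = -7 - 7*h (n(h) = (-6 - 1)*(h + 1) = -7*(1 + h) = -7 - 7*h)
-432 - T(-12, n(0)) = -432 - (-7 - 7*0) = -432 - (-7 + 0) = -432 - 1*(-7) = -432 + 7 = -425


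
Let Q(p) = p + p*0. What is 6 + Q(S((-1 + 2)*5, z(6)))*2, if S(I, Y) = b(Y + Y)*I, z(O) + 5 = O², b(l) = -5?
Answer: -44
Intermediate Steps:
z(O) = -5 + O²
S(I, Y) = -5*I
Q(p) = p (Q(p) = p + 0 = p)
6 + Q(S((-1 + 2)*5, z(6)))*2 = 6 - 5*(-1 + 2)*5*2 = 6 - 5*5*2 = 6 - 25*2 = 6 - 50 = -44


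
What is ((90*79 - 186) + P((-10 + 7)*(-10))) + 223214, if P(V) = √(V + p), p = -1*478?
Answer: 230138 + 8*I*√7 ≈ 2.3014e+5 + 21.166*I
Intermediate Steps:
p = -478
P(V) = √(-478 + V) (P(V) = √(V - 478) = √(-478 + V))
((90*79 - 186) + P((-10 + 7)*(-10))) + 223214 = ((90*79 - 186) + √(-478 + (-10 + 7)*(-10))) + 223214 = ((7110 - 186) + √(-478 - 3*(-10))) + 223214 = (6924 + √(-478 + 30)) + 223214 = (6924 + √(-448)) + 223214 = (6924 + 8*I*√7) + 223214 = 230138 + 8*I*√7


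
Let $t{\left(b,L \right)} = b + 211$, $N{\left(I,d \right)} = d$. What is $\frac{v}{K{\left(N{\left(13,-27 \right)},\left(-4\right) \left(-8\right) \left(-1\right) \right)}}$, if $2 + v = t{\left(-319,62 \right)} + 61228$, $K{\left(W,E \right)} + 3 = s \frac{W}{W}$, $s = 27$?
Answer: $\frac{30559}{12} \approx 2546.6$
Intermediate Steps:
$t{\left(b,L \right)} = 211 + b$
$K{\left(W,E \right)} = 24$ ($K{\left(W,E \right)} = -3 + 27 \frac{W}{W} = -3 + 27 \cdot 1 = -3 + 27 = 24$)
$v = 61118$ ($v = -2 + \left(\left(211 - 319\right) + 61228\right) = -2 + \left(-108 + 61228\right) = -2 + 61120 = 61118$)
$\frac{v}{K{\left(N{\left(13,-27 \right)},\left(-4\right) \left(-8\right) \left(-1\right) \right)}} = \frac{61118}{24} = 61118 \cdot \frac{1}{24} = \frac{30559}{12}$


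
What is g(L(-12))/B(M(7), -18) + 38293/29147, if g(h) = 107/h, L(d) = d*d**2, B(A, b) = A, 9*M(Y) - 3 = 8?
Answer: 77756087/61558464 ≈ 1.2631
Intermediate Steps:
M(Y) = 11/9 (M(Y) = 1/3 + (1/9)*8 = 1/3 + 8/9 = 11/9)
L(d) = d**3
g(L(-12))/B(M(7), -18) + 38293/29147 = (107/((-12)**3))/(11/9) + 38293/29147 = (107/(-1728))*(9/11) + 38293*(1/29147) = (107*(-1/1728))*(9/11) + 38293/29147 = -107/1728*9/11 + 38293/29147 = -107/2112 + 38293/29147 = 77756087/61558464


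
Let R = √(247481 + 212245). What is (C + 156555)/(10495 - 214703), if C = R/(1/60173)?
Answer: -156555/204208 - 60173*√459726/204208 ≈ -200.56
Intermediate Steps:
R = √459726 ≈ 678.03
C = 60173*√459726 (C = √459726/(1/60173) = √459726*60173 = 60173*√459726 ≈ 4.0799e+7)
(C + 156555)/(10495 - 214703) = (60173*√459726 + 156555)/(10495 - 214703) = (156555 + 60173*√459726)/(-204208) = (156555 + 60173*√459726)*(-1/204208) = -156555/204208 - 60173*√459726/204208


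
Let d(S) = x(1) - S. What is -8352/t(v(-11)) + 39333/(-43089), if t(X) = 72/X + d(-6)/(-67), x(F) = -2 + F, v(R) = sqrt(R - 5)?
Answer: 21117086789/20890423343 - 674858304*I/1454461 ≈ 1.0109 - 463.99*I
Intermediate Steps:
v(R) = sqrt(-5 + R)
d(S) = -1 - S (d(S) = (-2 + 1) - S = -1 - S)
t(X) = -5/67 + 72/X (t(X) = 72/X + (-1 - 1*(-6))/(-67) = 72/X + (-1 + 6)*(-1/67) = 72/X + 5*(-1/67) = 72/X - 5/67 = -5/67 + 72/X)
-8352/t(v(-11)) + 39333/(-43089) = -8352/(-5/67 + 72/(sqrt(-5 - 11))) + 39333/(-43089) = -8352/(-5/67 + 72/(sqrt(-16))) + 39333*(-1/43089) = -8352/(-5/67 + 72/((4*I))) - 13111/14363 = -8352/(-5/67 + 72*(-I/4)) - 13111/14363 = -8352*4489*(-5/67 + 18*I)/1454461 - 13111/14363 = -37492128*(-5/67 + 18*I)/1454461 - 13111/14363 = -13111/14363 - 37492128*(-5/67 + 18*I)/1454461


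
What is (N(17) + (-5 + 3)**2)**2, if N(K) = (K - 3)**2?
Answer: 40000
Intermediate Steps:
N(K) = (-3 + K)**2
(N(17) + (-5 + 3)**2)**2 = ((-3 + 17)**2 + (-5 + 3)**2)**2 = (14**2 + (-2)**2)**2 = (196 + 4)**2 = 200**2 = 40000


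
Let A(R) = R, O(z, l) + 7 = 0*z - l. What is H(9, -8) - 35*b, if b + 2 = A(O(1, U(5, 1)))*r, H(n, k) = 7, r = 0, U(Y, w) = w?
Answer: 77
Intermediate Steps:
O(z, l) = -7 - l (O(z, l) = -7 + (0*z - l) = -7 + (0 - l) = -7 - l)
b = -2 (b = -2 + (-7 - 1*1)*0 = -2 + (-7 - 1)*0 = -2 - 8*0 = -2 + 0 = -2)
H(9, -8) - 35*b = 7 - 35*(-2) = 7 + 70 = 77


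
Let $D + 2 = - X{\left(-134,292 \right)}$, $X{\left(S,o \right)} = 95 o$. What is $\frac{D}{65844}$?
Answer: $- \frac{13871}{32922} \approx -0.42133$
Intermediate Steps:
$D = -27742$ ($D = -2 - 95 \cdot 292 = -2 - 27740 = -27742$)
$\frac{D}{65844} = - \frac{27742}{65844} = \left(-27742\right) \frac{1}{65844} = - \frac{13871}{32922}$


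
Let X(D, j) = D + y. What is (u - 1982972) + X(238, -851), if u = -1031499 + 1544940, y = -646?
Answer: -1469939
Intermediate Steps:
X(D, j) = -646 + D (X(D, j) = D - 646 = -646 + D)
u = 513441
(u - 1982972) + X(238, -851) = (513441 - 1982972) + (-646 + 238) = -1469531 - 408 = -1469939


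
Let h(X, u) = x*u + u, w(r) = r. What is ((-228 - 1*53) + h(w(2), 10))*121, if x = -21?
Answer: -58201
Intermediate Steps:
h(X, u) = -20*u (h(X, u) = -21*u + u = -20*u)
((-228 - 1*53) + h(w(2), 10))*121 = ((-228 - 1*53) - 20*10)*121 = ((-228 - 53) - 200)*121 = (-281 - 200)*121 = -481*121 = -58201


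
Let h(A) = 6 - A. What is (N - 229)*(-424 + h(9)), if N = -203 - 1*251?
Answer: 291641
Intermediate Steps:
N = -454 (N = -203 - 251 = -454)
(N - 229)*(-424 + h(9)) = (-454 - 229)*(-424 + (6 - 1*9)) = -683*(-424 + (6 - 9)) = -683*(-424 - 3) = -683*(-427) = 291641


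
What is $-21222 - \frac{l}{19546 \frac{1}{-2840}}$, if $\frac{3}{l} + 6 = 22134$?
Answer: $- \frac{382450405109}{18021412} \approx -21222.0$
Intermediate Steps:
$l = \frac{1}{7376}$ ($l = \frac{3}{-6 + 22134} = \frac{3}{22128} = 3 \cdot \frac{1}{22128} = \frac{1}{7376} \approx 0.00013557$)
$-21222 - \frac{l}{19546 \frac{1}{-2840}} = -21222 - \frac{1}{7376 \frac{19546}{-2840}} = -21222 - \frac{1}{7376 \cdot 19546 \left(- \frac{1}{2840}\right)} = -21222 - \frac{1}{7376 \left(- \frac{9773}{1420}\right)} = -21222 - \frac{1}{7376} \left(- \frac{1420}{9773}\right) = -21222 - - \frac{355}{18021412} = -21222 + \frac{355}{18021412} = - \frac{382450405109}{18021412}$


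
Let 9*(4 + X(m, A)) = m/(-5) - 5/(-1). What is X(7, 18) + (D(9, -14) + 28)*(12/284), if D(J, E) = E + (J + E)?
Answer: -1143/355 ≈ -3.2197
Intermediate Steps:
D(J, E) = J + 2*E (D(J, E) = E + (E + J) = J + 2*E)
X(m, A) = -31/9 - m/45 (X(m, A) = -4 + (m/(-5) - 5/(-1))/9 = -4 + (m*(-⅕) - 5*(-1))/9 = -4 + (-m/5 + 5)/9 = -4 + (5 - m/5)/9 = -4 + (5/9 - m/45) = -31/9 - m/45)
X(7, 18) + (D(9, -14) + 28)*(12/284) = (-31/9 - 1/45*7) + ((9 + 2*(-14)) + 28)*(12/284) = (-31/9 - 7/45) + ((9 - 28) + 28)*(12*(1/284)) = -18/5 + (-19 + 28)*(3/71) = -18/5 + 9*(3/71) = -18/5 + 27/71 = -1143/355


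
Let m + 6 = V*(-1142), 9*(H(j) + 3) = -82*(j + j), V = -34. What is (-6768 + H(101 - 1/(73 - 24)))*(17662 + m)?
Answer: -23833003308/49 ≈ -4.8639e+8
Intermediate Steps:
H(j) = -3 - 164*j/9 (H(j) = -3 + (-82*(j + j))/9 = -3 + (-164*j)/9 = -3 - 164*j/9)
m = 38822 (m = -6 - 34*(-1142) = -6 + 38828 = 38822)
(-6768 + H(101 - 1/(73 - 24)))*(17662 + m) = (-6768 + (-3 - 164*(101 - 1/(73 - 24))/9))*(17662 + 38822) = (-6768 + (-3 - 164*(101 - 1/49)/9))*56484 = (-6768 + (-3 - 164/9*4948/49))*56484 = (-6768 + (-3 - 811472/441))*56484 = (-6768 - 812795/441)*56484 = -3797483/441*56484 = -23833003308/49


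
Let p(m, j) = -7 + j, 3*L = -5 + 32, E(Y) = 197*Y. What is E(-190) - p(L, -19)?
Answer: -37404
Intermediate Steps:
L = 9 (L = (-5 + 32)/3 = (1/3)*27 = 9)
E(-190) - p(L, -19) = 197*(-190) - (-7 - 19) = -37430 - 1*(-26) = -37430 + 26 = -37404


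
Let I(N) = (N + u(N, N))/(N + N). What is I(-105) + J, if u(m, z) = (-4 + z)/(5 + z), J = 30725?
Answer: 645235391/21000 ≈ 30726.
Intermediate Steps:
u(m, z) = (-4 + z)/(5 + z)
I(N) = (N + (-4 + N)/(5 + N))/(2*N) (I(N) = (N + (-4 + N)/(5 + N))/(N + N) = (N + (-4 + N)/(5 + N))/((2*N)) = (N + (-4 + N)/(5 + N))*(1/(2*N)) = (N + (-4 + N)/(5 + N))/(2*N))
I(-105) + J = (½)*(-4 - 105 - 105*(5 - 105))/(-105*(5 - 105)) + 30725 = (½)*(-1/105)*(-4 - 105 - 105*(-100))/(-100) + 30725 = (½)*(-1/105)*(-1/100)*(-4 - 105 + 10500) + 30725 = (½)*(-1/105)*(-1/100)*10391 + 30725 = 10391/21000 + 30725 = 645235391/21000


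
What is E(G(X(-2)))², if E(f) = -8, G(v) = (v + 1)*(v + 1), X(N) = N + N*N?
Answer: 64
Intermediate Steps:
X(N) = N + N²
G(v) = (1 + v)² (G(v) = (1 + v)*(1 + v) = (1 + v)²)
E(G(X(-2)))² = (-8)² = 64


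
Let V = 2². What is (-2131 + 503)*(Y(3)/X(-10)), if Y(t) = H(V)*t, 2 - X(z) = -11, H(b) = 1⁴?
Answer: -4884/13 ≈ -375.69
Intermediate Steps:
V = 4
H(b) = 1
X(z) = 13 (X(z) = 2 - 1*(-11) = 2 + 11 = 13)
Y(t) = t (Y(t) = 1*t = t)
(-2131 + 503)*(Y(3)/X(-10)) = (-2131 + 503)*(3/13) = -4884/13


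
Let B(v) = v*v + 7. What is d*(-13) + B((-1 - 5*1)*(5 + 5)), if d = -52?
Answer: 4283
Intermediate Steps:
B(v) = 7 + v² (B(v) = v² + 7 = 7 + v²)
d*(-13) + B((-1 - 5*1)*(5 + 5)) = -52*(-13) + (7 + ((-1 - 5*1)*(5 + 5))²) = 676 + (7 + ((-1 - 5)*10)²) = 676 + (7 + (-6*10)²) = 676 + (7 + (-60)²) = 676 + (7 + 3600) = 676 + 3607 = 4283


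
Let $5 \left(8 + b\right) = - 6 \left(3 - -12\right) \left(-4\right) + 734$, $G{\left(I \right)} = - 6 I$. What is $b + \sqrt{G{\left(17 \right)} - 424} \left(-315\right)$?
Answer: $\frac{1054}{5} - 315 i \sqrt{526} \approx 210.8 - 7224.4 i$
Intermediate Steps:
$b = \frac{1054}{5}$ ($b = -8 + \frac{- 6 \left(3 - -12\right) \left(-4\right) + 734}{5} = -8 + \frac{- 6 \left(3 + 12\right) \left(-4\right) + 734}{5} = -8 + \frac{\left(-6\right) 15 \left(-4\right) + 734}{5} = -8 + \frac{\left(-90\right) \left(-4\right) + 734}{5} = -8 + \frac{360 + 734}{5} = -8 + \frac{1}{5} \cdot 1094 = -8 + \frac{1094}{5} = \frac{1054}{5} \approx 210.8$)
$b + \sqrt{G{\left(17 \right)} - 424} \left(-315\right) = \frac{1054}{5} + \sqrt{\left(-6\right) 17 - 424} \left(-315\right) = \frac{1054}{5} + \sqrt{-102 - 424} \left(-315\right) = \frac{1054}{5} + \sqrt{-526} \left(-315\right) = \frac{1054}{5} + i \sqrt{526} \left(-315\right) = \frac{1054}{5} - 315 i \sqrt{526}$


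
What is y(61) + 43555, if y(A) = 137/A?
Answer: 2656992/61 ≈ 43557.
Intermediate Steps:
y(61) + 43555 = 137/61 + 43555 = 2656992/61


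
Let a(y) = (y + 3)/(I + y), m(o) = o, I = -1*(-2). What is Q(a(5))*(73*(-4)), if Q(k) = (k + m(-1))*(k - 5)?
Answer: 7884/49 ≈ 160.90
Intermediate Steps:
I = 2
a(y) = (3 + y)/(2 + y) (a(y) = (y + 3)/(2 + y) = (3 + y)/(2 + y))
Q(k) = (-1 + k)*(-5 + k) (Q(k) = (k - 1)*(k - 5) = (-1 + k)*(-5 + k))
Q(a(5))*(73*(-4)) = (5 + ((3 + 5)/(2 + 5))² - 6*(3 + 5)/(2 + 5))*(73*(-4)) = (5 + (8/7)² - 6*8/7)*(-292) = (5 + 64/49 - 48/7)*(-292) = -27/49*(-292) = 7884/49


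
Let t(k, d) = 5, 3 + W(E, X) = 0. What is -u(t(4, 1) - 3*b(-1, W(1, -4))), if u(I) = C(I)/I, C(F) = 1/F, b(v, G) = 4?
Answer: -1/49 ≈ -0.020408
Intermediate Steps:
W(E, X) = -3 (W(E, X) = -3 + 0 = -3)
u(I) = I⁻² (u(I) = 1/(I*I) = I⁻²)
-u(t(4, 1) - 3*b(-1, W(1, -4))) = -1/(5 - 3*4)² = -1/(5 - 12)² = -1/(-7)² = -1*1/49 = -1/49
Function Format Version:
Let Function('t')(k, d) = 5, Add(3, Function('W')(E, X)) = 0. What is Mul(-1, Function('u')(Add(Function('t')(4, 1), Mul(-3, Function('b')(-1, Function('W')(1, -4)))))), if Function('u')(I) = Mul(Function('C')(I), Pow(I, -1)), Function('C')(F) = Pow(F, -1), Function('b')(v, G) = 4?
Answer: Rational(-1, 49) ≈ -0.020408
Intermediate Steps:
Function('W')(E, X) = -3 (Function('W')(E, X) = Add(-3, 0) = -3)
Function('u')(I) = Pow(I, -2) (Function('u')(I) = Mul(Pow(I, -1), Pow(I, -1)) = Pow(I, -2))
Mul(-1, Function('u')(Add(Function('t')(4, 1), Mul(-3, Function('b')(-1, Function('W')(1, -4)))))) = Mul(-1, Pow(Add(5, Mul(-3, 4)), -2)) = Mul(-1, Pow(Add(5, -12), -2)) = Mul(-1, Pow(-7, -2)) = Mul(-1, Rational(1, 49)) = Rational(-1, 49)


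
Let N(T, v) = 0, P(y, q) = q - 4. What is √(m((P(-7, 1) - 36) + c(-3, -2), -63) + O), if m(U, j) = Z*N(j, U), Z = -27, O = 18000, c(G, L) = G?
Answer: 60*√5 ≈ 134.16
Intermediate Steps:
P(y, q) = -4 + q
m(U, j) = 0 (m(U, j) = -27*0 = 0)
√(m((P(-7, 1) - 36) + c(-3, -2), -63) + O) = √(0 + 18000) = √18000 = 60*√5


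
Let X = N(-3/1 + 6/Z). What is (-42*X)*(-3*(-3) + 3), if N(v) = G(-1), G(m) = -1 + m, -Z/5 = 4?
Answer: 1008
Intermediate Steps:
Z = -20 (Z = -5*4 = -20)
N(v) = -2 (N(v) = -1 - 1 = -2)
X = -2
(-42*X)*(-3*(-3) + 3) = (-42*(-2))*(-3*(-3) + 3) = 84*(9 + 3) = 84*12 = 1008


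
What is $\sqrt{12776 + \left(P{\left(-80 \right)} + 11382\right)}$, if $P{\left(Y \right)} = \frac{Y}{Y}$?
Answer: $\sqrt{24159} \approx 155.43$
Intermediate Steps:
$P{\left(Y \right)} = 1$
$\sqrt{12776 + \left(P{\left(-80 \right)} + 11382\right)} = \sqrt{12776 + \left(1 + 11382\right)} = \sqrt{12776 + 11383} = \sqrt{24159}$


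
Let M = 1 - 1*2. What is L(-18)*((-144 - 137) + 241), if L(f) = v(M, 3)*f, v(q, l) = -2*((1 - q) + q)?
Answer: -1440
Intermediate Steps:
M = -1 (M = 1 - 2 = -1)
v(q, l) = -2 (v(q, l) = -2*1 = -2)
L(f) = -2*f
L(-18)*((-144 - 137) + 241) = (-2*(-18))*((-144 - 137) + 241) = 36*(-281 + 241) = 36*(-40) = -1440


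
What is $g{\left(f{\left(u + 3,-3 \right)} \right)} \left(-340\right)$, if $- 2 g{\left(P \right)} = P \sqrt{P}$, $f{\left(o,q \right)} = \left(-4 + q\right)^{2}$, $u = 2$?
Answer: $58310$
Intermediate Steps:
$g{\left(P \right)} = - \frac{P^{\frac{3}{2}}}{2}$ ($g{\left(P \right)} = - \frac{P \sqrt{P}}{2} = - \frac{P^{\frac{3}{2}}}{2}$)
$g{\left(f{\left(u + 3,-3 \right)} \right)} \left(-340\right) = - \frac{\left(\left(-4 - 3\right)^{2}\right)^{\frac{3}{2}}}{2} \left(-340\right) = - \frac{\left(\left(-7\right)^{2}\right)^{\frac{3}{2}}}{2} \left(-340\right) = - \frac{49^{\frac{3}{2}}}{2} \left(-340\right) = \left(- \frac{1}{2}\right) 343 \left(-340\right) = \left(- \frac{343}{2}\right) \left(-340\right) = 58310$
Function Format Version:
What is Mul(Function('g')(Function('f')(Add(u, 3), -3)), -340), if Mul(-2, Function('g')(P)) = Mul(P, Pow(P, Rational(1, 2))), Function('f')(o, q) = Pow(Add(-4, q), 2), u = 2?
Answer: 58310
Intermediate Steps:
Function('g')(P) = Mul(Rational(-1, 2), Pow(P, Rational(3, 2))) (Function('g')(P) = Mul(Rational(-1, 2), Mul(P, Pow(P, Rational(1, 2)))) = Mul(Rational(-1, 2), Pow(P, Rational(3, 2))))
Mul(Function('g')(Function('f')(Add(u, 3), -3)), -340) = Mul(Mul(Rational(-1, 2), Pow(Pow(Add(-4, -3), 2), Rational(3, 2))), -340) = Mul(Mul(Rational(-1, 2), Pow(Pow(-7, 2), Rational(3, 2))), -340) = Mul(Mul(Rational(-1, 2), Pow(49, Rational(3, 2))), -340) = Mul(Mul(Rational(-1, 2), 343), -340) = Mul(Rational(-343, 2), -340) = 58310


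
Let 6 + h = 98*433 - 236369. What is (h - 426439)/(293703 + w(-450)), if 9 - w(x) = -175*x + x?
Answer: -155095/53853 ≈ -2.8800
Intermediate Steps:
h = -193941 (h = -6 + (98*433 - 236369) = -6 + (42434 - 236369) = -6 - 193935 = -193941)
w(x) = 9 + 174*x (w(x) = 9 - (-175*x + x) = 9 - (-174)*x = 9 + 174*x)
(h - 426439)/(293703 + w(-450)) = (-193941 - 426439)/(293703 + (9 + 174*(-450))) = -620380/(293703 + (9 - 78300)) = -620380/(293703 - 78291) = -620380/215412 = -620380*1/215412 = -155095/53853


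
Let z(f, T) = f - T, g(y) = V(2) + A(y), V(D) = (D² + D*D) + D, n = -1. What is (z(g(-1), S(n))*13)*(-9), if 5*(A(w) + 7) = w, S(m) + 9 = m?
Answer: -7488/5 ≈ -1497.6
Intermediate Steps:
S(m) = -9 + m
A(w) = -7 + w/5
V(D) = D + 2*D² (V(D) = (D² + D²) + D = 2*D² + D = D + 2*D²)
g(y) = 3 + y/5 (g(y) = 2*(1 + 2*2) + (-7 + y/5) = 2*(1 + 4) + (-7 + y/5) = 2*5 + (-7 + y/5) = 10 + (-7 + y/5) = 3 + y/5)
(z(g(-1), S(n))*13)*(-9) = (((3 + (⅕)*(-1)) - (-9 - 1))*13)*(-9) = (((3 - ⅕) - 1*(-10))*13)*(-9) = ((14/5 + 10)*13)*(-9) = ((64/5)*13)*(-9) = (832/5)*(-9) = -7488/5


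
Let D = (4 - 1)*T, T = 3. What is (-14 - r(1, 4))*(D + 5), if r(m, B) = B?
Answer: -252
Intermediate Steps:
D = 9 (D = (4 - 1)*3 = 3*3 = 9)
(-14 - r(1, 4))*(D + 5) = (-14 - 1*4)*(9 + 5) = (-14 - 4)*14 = -18*14 = -252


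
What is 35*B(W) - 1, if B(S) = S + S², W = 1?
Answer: 69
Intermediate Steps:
35*B(W) - 1 = 35*(1*(1 + 1)) - 1 = 35*(1*2) - 1 = 35*2 - 1 = 70 - 1 = 69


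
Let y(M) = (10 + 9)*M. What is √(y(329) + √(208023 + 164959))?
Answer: √(6251 + √372982) ≈ 82.835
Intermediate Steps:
y(M) = 19*M
√(y(329) + √(208023 + 164959)) = √(19*329 + √(208023 + 164959)) = √(6251 + √372982)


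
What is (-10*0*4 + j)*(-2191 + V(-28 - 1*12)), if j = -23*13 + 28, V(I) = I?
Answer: 604601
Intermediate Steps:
j = -271 (j = -299 + 28 = -271)
(-10*0*4 + j)*(-2191 + V(-28 - 1*12)) = (-10*0*4 - 271)*(-2191 + (-28 - 1*12)) = (0*4 - 271)*(-2191 + (-28 - 12)) = (0 - 271)*(-2191 - 40) = -271*(-2231) = 604601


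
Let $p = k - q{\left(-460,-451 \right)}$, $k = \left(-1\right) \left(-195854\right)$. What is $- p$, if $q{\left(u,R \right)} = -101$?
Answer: $-195955$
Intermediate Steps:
$k = 195854$
$p = 195955$ ($p = 195854 - -101 = 195854 + 101 = 195955$)
$- p = \left(-1\right) 195955 = -195955$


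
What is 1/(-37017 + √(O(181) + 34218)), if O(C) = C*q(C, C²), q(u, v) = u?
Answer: -37017/1370191310 - √66979/1370191310 ≈ -2.7205e-5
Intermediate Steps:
O(C) = C² (O(C) = C*C = C²)
1/(-37017 + √(O(181) + 34218)) = 1/(-37017 + √(181² + 34218)) = 1/(-37017 + √(32761 + 34218)) = 1/(-37017 + √66979)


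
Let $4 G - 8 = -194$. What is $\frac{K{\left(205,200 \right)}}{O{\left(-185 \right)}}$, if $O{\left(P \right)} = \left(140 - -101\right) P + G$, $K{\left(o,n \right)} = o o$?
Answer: $- \frac{84050}{89263} \approx -0.9416$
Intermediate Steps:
$G = - \frac{93}{2}$ ($G = 2 + \frac{1}{4} \left(-194\right) = 2 - \frac{97}{2} = - \frac{93}{2} \approx -46.5$)
$K{\left(o,n \right)} = o^{2}$
$O{\left(P \right)} = - \frac{93}{2} + 241 P$ ($O{\left(P \right)} = \left(140 - -101\right) P - \frac{93}{2} = \left(140 + 101\right) P - \frac{93}{2} = 241 P - \frac{93}{2} = - \frac{93}{2} + 241 P$)
$\frac{K{\left(205,200 \right)}}{O{\left(-185 \right)}} = \frac{205^{2}}{- \frac{93}{2} + 241 \left(-185\right)} = \frac{42025}{- \frac{93}{2} - 44585} = \frac{42025}{- \frac{89263}{2}} = 42025 \left(- \frac{2}{89263}\right) = - \frac{84050}{89263}$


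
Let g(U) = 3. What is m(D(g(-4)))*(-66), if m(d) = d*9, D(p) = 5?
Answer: -2970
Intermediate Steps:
m(d) = 9*d
m(D(g(-4)))*(-66) = (9*5)*(-66) = 45*(-66) = -2970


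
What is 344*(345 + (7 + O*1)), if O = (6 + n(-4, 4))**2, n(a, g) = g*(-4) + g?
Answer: 133472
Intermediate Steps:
n(a, g) = -3*g (n(a, g) = -4*g + g = -3*g)
O = 36 (O = (6 - 3*4)**2 = (6 - 12)**2 = (-6)**2 = 36)
344*(345 + (7 + O*1)) = 344*(345 + (7 + 36*1)) = 344*(345 + (7 + 36)) = 344*(345 + 43) = 344*388 = 133472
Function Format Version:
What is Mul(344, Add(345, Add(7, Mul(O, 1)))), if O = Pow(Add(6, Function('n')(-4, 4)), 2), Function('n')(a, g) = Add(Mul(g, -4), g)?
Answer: 133472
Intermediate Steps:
Function('n')(a, g) = Mul(-3, g) (Function('n')(a, g) = Add(Mul(-4, g), g) = Mul(-3, g))
O = 36 (O = Pow(Add(6, Mul(-3, 4)), 2) = Pow(Add(6, -12), 2) = Pow(-6, 2) = 36)
Mul(344, Add(345, Add(7, Mul(O, 1)))) = Mul(344, Add(345, Add(7, Mul(36, 1)))) = Mul(344, Add(345, Add(7, 36))) = Mul(344, Add(345, 43)) = Mul(344, 388) = 133472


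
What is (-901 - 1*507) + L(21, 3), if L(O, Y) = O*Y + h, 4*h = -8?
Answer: -1347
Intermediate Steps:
h = -2 (h = (1/4)*(-8) = -2)
L(O, Y) = -2 + O*Y (L(O, Y) = O*Y - 2 = -2 + O*Y)
(-901 - 1*507) + L(21, 3) = (-901 - 1*507) + (-2 + 21*3) = (-901 - 507) + (-2 + 63) = -1408 + 61 = -1347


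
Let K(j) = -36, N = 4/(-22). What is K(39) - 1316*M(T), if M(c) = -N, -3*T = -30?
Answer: -3028/11 ≈ -275.27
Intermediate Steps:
N = -2/11 (N = 4*(-1/22) = -2/11 ≈ -0.18182)
T = 10 (T = -⅓*(-30) = 10)
M(c) = 2/11 (M(c) = -1*(-2/11) = 2/11)
K(39) - 1316*M(T) = -36 - 1316*2/11 = -36 - 2632/11 = -3028/11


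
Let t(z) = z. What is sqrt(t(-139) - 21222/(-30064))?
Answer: I*sqrt(7812269446)/7516 ≈ 11.76*I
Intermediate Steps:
sqrt(t(-139) - 21222/(-30064)) = sqrt(-139 - 21222/(-30064)) = sqrt(-139 - 21222*(-1/30064)) = sqrt(-139 + 10611/15032) = sqrt(-2078837/15032) = I*sqrt(7812269446)/7516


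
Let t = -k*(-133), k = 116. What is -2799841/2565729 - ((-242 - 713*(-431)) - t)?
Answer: -748254045298/2565729 ≈ -2.9163e+5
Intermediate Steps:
t = 15428 (t = -1*116*(-133) = -116*(-133) = 15428)
-2799841/2565729 - ((-242 - 713*(-431)) - t) = -2799841/2565729 - ((-242 - 713*(-431)) - 1*15428) = -2799841*1/2565729 - ((-242 + 307303) - 15428) = -2799841/2565729 - (307061 - 15428) = -2799841/2565729 - 1*291633 = -2799841/2565729 - 291633 = -748254045298/2565729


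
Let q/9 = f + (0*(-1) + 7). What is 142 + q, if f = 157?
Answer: 1618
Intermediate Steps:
q = 1476 (q = 9*(157 + (0*(-1) + 7)) = 9*(157 + (0 + 7)) = 9*(157 + 7) = 9*164 = 1476)
142 + q = 142 + 1476 = 1618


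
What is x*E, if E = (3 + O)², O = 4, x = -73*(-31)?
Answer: 110887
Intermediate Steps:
x = 2263
E = 49 (E = (3 + 4)² = 7² = 49)
x*E = 2263*49 = 110887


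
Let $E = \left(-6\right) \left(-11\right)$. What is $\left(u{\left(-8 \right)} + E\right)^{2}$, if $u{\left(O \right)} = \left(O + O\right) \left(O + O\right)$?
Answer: $103684$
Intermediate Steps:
$u{\left(O \right)} = 4 O^{2}$ ($u{\left(O \right)} = 2 O 2 O = 4 O^{2}$)
$E = 66$
$\left(u{\left(-8 \right)} + E\right)^{2} = \left(4 \left(-8\right)^{2} + 66\right)^{2} = \left(4 \cdot 64 + 66\right)^{2} = \left(256 + 66\right)^{2} = 322^{2} = 103684$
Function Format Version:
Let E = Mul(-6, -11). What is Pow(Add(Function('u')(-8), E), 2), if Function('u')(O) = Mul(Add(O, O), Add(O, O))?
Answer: 103684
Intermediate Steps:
Function('u')(O) = Mul(4, Pow(O, 2)) (Function('u')(O) = Mul(Mul(2, O), Mul(2, O)) = Mul(4, Pow(O, 2)))
E = 66
Pow(Add(Function('u')(-8), E), 2) = Pow(Add(Mul(4, Pow(-8, 2)), 66), 2) = Pow(Add(Mul(4, 64), 66), 2) = Pow(Add(256, 66), 2) = Pow(322, 2) = 103684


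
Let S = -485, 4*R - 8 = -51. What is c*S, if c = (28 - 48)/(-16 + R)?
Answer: -38800/107 ≈ -362.62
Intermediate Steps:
R = -43/4 (R = 2 + (1/4)*(-51) = 2 - 51/4 = -43/4 ≈ -10.750)
c = 80/107 (c = (28 - 48)/(-16 - 43/4) = -20/(-107/4) = -20*(-4/107) = 80/107 ≈ 0.74766)
c*S = (80/107)*(-485) = -38800/107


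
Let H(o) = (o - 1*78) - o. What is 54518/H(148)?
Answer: -27259/39 ≈ -698.95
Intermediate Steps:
H(o) = -78 (H(o) = (o - 78) - o = (-78 + o) - o = -78)
54518/H(148) = 54518/(-78) = 54518*(-1/78) = -27259/39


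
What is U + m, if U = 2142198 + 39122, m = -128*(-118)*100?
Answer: 3691720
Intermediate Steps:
m = 1510400 (m = 15104*100 = 1510400)
U = 2181320
U + m = 2181320 + 1510400 = 3691720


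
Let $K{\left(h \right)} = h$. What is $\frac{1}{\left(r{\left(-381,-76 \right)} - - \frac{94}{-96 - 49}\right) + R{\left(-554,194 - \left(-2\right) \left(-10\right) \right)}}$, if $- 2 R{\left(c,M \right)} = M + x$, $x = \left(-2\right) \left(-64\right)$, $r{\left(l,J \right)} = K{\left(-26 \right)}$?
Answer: $- \frac{145}{25759} \approx -0.0056291$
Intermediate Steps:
$r{\left(l,J \right)} = -26$
$x = 128$
$R{\left(c,M \right)} = -64 - \frac{M}{2}$ ($R{\left(c,M \right)} = - \frac{M + 128}{2} = - \frac{128 + M}{2} = -64 - \frac{M}{2}$)
$\frac{1}{\left(r{\left(-381,-76 \right)} - - \frac{94}{-96 - 49}\right) + R{\left(-554,194 - \left(-2\right) \left(-10\right) \right)}} = \frac{1}{\left(-26 - - \frac{94}{-96 - 49}\right) - \left(64 + \frac{194 - \left(-2\right) \left(-10\right)}{2}\right)} = \frac{1}{\left(-26 - - \frac{94}{-145}\right) - \left(64 + \frac{194 - 20}{2}\right)} = \frac{1}{\left(-26 - \left(-94\right) \left(- \frac{1}{145}\right)\right) - \left(64 + \frac{194 - 20}{2}\right)} = \frac{1}{\left(-26 - \frac{94}{145}\right) - 151} = \frac{1}{- \frac{3864}{145} - 151} = \frac{1}{- \frac{25759}{145}} = - \frac{145}{25759}$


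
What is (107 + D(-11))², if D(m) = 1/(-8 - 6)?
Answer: 2241009/196 ≈ 11434.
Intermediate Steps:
D(m) = -1/14 (D(m) = 1/(-14) = -1/14)
(107 + D(-11))² = (107 - 1/14)² = (1497/14)² = 2241009/196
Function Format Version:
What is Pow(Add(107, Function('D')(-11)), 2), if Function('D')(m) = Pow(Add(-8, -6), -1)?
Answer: Rational(2241009, 196) ≈ 11434.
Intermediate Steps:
Function('D')(m) = Rational(-1, 14) (Function('D')(m) = Pow(-14, -1) = Rational(-1, 14))
Pow(Add(107, Function('D')(-11)), 2) = Pow(Add(107, Rational(-1, 14)), 2) = Pow(Rational(1497, 14), 2) = Rational(2241009, 196)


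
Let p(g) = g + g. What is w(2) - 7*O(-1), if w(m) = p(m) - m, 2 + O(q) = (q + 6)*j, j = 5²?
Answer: -859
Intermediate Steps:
j = 25
p(g) = 2*g
O(q) = 148 + 25*q (O(q) = -2 + (q + 6)*25 = -2 + (6 + q)*25 = -2 + (150 + 25*q) = 148 + 25*q)
w(m) = m (w(m) = 2*m - m = m)
w(2) - 7*O(-1) = 2 - 7*(148 + 25*(-1)) = 2 - 7*(148 - 25) = 2 - 7*123 = 2 - 861 = -859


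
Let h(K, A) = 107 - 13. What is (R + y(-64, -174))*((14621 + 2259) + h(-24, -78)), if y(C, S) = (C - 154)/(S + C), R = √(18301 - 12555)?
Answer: 1850166/119 + 220662*√34 ≈ 1.3022e+6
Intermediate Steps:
h(K, A) = 94
R = 13*√34 (R = √5746 = 13*√34 ≈ 75.802)
y(C, S) = (-154 + C)/(C + S)
(R + y(-64, -174))*((14621 + 2259) + h(-24, -78)) = (13*√34 + (-154 - 64)/(-64 - 174))*((14621 + 2259) + 94) = (13*√34 - 218/(-238))*(16880 + 94) = (13*√34 - 1/238*(-218))*16974 = (13*√34 + 109/119)*16974 = (109/119 + 13*√34)*16974 = 1850166/119 + 220662*√34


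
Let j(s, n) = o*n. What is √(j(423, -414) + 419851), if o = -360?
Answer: √568891 ≈ 754.25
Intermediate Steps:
j(s, n) = -360*n
√(j(423, -414) + 419851) = √(-360*(-414) + 419851) = √(149040 + 419851) = √568891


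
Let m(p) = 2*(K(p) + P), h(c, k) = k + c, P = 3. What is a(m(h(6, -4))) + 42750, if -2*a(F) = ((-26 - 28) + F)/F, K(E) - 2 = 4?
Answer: 42751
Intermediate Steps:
h(c, k) = c + k
K(E) = 6 (K(E) = 2 + 4 = 6)
m(p) = 18 (m(p) = 2*(6 + 3) = 2*9 = 18)
a(F) = -(-54 + F)/(2*F) (a(F) = -((-26 - 28) + F)/(2*F) = -(-54 + F)/(2*F))
a(m(h(6, -4))) + 42750 = (½)*(54 - 1*18)/18 + 42750 = (½)*(1/18)*(54 - 18) + 42750 = (½)*(1/18)*36 + 42750 = 1 + 42750 = 42751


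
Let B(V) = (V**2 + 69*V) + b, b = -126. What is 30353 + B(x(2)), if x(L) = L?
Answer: 30369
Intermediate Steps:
B(V) = -126 + V**2 + 69*V (B(V) = (V**2 + 69*V) - 126 = -126 + V**2 + 69*V)
30353 + B(x(2)) = 30353 + (-126 + 2**2 + 69*2) = 30353 + (-126 + 4 + 138) = 30353 + 16 = 30369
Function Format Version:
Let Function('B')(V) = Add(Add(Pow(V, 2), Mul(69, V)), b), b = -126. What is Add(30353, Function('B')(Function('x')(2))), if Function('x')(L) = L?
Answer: 30369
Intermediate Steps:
Function('B')(V) = Add(-126, Pow(V, 2), Mul(69, V)) (Function('B')(V) = Add(Add(Pow(V, 2), Mul(69, V)), -126) = Add(-126, Pow(V, 2), Mul(69, V)))
Add(30353, Function('B')(Function('x')(2))) = Add(30353, Add(-126, Pow(2, 2), Mul(69, 2))) = Add(30353, Add(-126, 4, 138)) = Add(30353, 16) = 30369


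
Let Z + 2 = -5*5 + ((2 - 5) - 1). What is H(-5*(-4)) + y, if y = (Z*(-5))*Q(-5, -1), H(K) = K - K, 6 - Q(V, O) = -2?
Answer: 1240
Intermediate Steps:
Q(V, O) = 8 (Q(V, O) = 6 - 1*(-2) = 6 + 2 = 8)
H(K) = 0
Z = -31 (Z = -2 + (-5*5 + ((2 - 5) - 1)) = -2 + (-25 + (-3 - 1)) = -2 + (-25 - 4) = -2 - 29 = -31)
y = 1240 (y = -31*(-5)*8 = 155*8 = 1240)
H(-5*(-4)) + y = 0 + 1240 = 1240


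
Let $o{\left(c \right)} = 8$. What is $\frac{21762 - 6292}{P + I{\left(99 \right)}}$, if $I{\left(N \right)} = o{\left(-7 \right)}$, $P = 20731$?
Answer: $\frac{15470}{20739} \approx 0.74594$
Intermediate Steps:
$I{\left(N \right)} = 8$
$\frac{21762 - 6292}{P + I{\left(99 \right)}} = \frac{21762 - 6292}{20731 + 8} = \frac{15470}{20739}$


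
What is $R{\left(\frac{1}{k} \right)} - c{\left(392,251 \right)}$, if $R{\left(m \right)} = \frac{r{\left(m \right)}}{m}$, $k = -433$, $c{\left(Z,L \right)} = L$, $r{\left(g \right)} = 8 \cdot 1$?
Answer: $-3715$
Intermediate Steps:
$r{\left(g \right)} = 8$
$R{\left(m \right)} = \frac{8}{m}$
$R{\left(\frac{1}{k} \right)} - c{\left(392,251 \right)} = \frac{8}{\frac{1}{-433}} - 251 = \frac{8}{- \frac{1}{433}} - 251 = 8 \left(-433\right) - 251 = -3464 - 251 = -3715$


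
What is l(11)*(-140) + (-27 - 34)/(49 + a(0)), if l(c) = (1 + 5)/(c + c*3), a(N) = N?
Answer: -10961/539 ≈ -20.336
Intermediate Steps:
l(c) = 3/(2*c) (l(c) = 6/(c + 3*c) = 6/((4*c)) = 6*(1/(4*c)) = 3/(2*c))
l(11)*(-140) + (-27 - 34)/(49 + a(0)) = ((3/2)/11)*(-140) + (-27 - 34)/(49 + 0) = ((3/2)*(1/11))*(-140) - 61/49 = (3/22)*(-140) - 61*1/49 = -210/11 - 61/49 = -10961/539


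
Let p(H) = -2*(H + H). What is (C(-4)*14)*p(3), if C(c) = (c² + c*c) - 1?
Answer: -5208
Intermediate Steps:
p(H) = -4*H
C(c) = -1 + 2*c² (C(c) = (c² + c²) - 1 = 2*c² - 1 = -1 + 2*c²)
(C(-4)*14)*p(3) = ((-1 + 2*(-4)²)*14)*(-4*3) = ((-1 + 2*16)*14)*(-12) = ((-1 + 32)*14)*(-12) = (31*14)*(-12) = 434*(-12) = -5208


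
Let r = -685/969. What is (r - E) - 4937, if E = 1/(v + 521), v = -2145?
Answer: -7770251143/1573656 ≈ -4937.7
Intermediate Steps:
E = -1/1624 (E = 1/(-2145 + 521) = 1/(-1624) = -1/1624 ≈ -0.00061576)
r = -685/969 (r = -685*1/969 = -685/969 ≈ -0.70691)
(r - E) - 4937 = (-685/969 - 1*(-1/1624)) - 4937 = (-685/969 + 1/1624) - 4937 = -1111471/1573656 - 4937 = -7770251143/1573656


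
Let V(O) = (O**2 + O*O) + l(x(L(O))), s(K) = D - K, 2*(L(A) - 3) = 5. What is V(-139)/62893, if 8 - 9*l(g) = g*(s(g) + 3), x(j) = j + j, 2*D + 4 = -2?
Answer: 115969/188679 ≈ 0.61464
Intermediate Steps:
D = -3 (D = -2 + (1/2)*(-2) = -2 - 1 = -3)
L(A) = 11/2 (L(A) = 3 + (1/2)*5 = 3 + 5/2 = 11/2)
s(K) = -3 - K
x(j) = 2*j
l(g) = 8/9 + g**2/9 (l(g) = 8/9 - g*((-3 - g) + 3)/9 = 8/9 - g*(-g)/9 = 8/9 - (-1)*g**2/9 = 8/9 + g**2/9)
V(O) = 43/3 + 2*O**2 (V(O) = (O**2 + O*O) + (8/9 + (2*(11/2))**2/9) = (O**2 + O**2) + (8/9 + (1/9)*11**2) = 2*O**2 + (8/9 + (1/9)*121) = 2*O**2 + (8/9 + 121/9) = 2*O**2 + 43/3 = 43/3 + 2*O**2)
V(-139)/62893 = (43/3 + 2*(-139)**2)/62893 = (43/3 + 2*19321)*(1/62893) = (43/3 + 38642)*(1/62893) = (115969/3)*(1/62893) = 115969/188679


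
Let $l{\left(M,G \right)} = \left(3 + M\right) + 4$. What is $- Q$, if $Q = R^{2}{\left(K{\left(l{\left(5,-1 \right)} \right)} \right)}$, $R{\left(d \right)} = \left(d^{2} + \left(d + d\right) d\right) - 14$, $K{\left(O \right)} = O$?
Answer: $-174724$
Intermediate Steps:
$l{\left(M,G \right)} = 7 + M$
$R{\left(d \right)} = -14 + 3 d^{2}$ ($R{\left(d \right)} = \left(d^{2} + 2 d d\right) - 14 = \left(d^{2} + 2 d^{2}\right) - 14 = 3 d^{2} - 14 = -14 + 3 d^{2}$)
$Q = 174724$ ($Q = \left(-14 + 3 \left(7 + 5\right)^{2}\right)^{2} = \left(-14 + 3 \cdot 12^{2}\right)^{2} = \left(-14 + 3 \cdot 144\right)^{2} = \left(-14 + 432\right)^{2} = 418^{2} = 174724$)
$- Q = \left(-1\right) 174724 = -174724$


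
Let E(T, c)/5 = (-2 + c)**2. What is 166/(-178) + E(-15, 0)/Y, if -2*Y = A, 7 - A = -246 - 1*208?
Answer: -41823/41029 ≈ -1.0194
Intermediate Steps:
E(T, c) = 5*(-2 + c)**2
A = 461 (A = 7 - (-246 - 1*208) = 7 - (-246 - 208) = 7 - 1*(-454) = 7 + 454 = 461)
Y = -461/2 (Y = -1/2*461 = -461/2 ≈ -230.50)
166/(-178) + E(-15, 0)/Y = 166/(-178) + (5*(-2 + 0)**2)/(-461/2) = 166*(-1/178) + (5*(-2)**2)*(-2/461) = -83/89 + (5*4)*(-2/461) = -83/89 + 20*(-2/461) = -83/89 - 40/461 = -41823/41029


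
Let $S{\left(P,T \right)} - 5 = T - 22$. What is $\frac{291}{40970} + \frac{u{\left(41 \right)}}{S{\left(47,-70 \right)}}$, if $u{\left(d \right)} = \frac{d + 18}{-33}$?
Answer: $\frac{3252691}{117624870} \approx 0.027653$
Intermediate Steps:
$u{\left(d \right)} = - \frac{6}{11} - \frac{d}{33}$ ($u{\left(d \right)} = \left(18 + d\right) \left(- \frac{1}{33}\right) = - \frac{6}{11} - \frac{d}{33}$)
$S{\left(P,T \right)} = -17 + T$ ($S{\left(P,T \right)} = 5 + \left(T - 22\right) = 5 + \left(-22 + T\right) = -17 + T$)
$\frac{291}{40970} + \frac{u{\left(41 \right)}}{S{\left(47,-70 \right)}} = \frac{291}{40970} + \frac{- \frac{6}{11} - \frac{41}{33}}{-17 - 70} = 291 \cdot \frac{1}{40970} + \frac{- \frac{6}{11} - \frac{41}{33}}{-87} = \frac{291}{40970} - - \frac{59}{2871} = \frac{291}{40970} + \frac{59}{2871} = \frac{3252691}{117624870}$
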